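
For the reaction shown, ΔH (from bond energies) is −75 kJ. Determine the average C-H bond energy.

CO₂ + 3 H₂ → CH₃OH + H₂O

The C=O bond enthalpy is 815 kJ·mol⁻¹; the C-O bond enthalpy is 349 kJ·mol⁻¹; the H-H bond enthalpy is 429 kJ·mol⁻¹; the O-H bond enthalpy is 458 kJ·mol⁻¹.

Let D be the C-H bond energy.
Σ(broken) = 2×815 + 3×429 = 2917
Σ(formed) = 3×D + 1×349 + 3×458 = 1723 + 3D
ΔH = Σ(broken) − Σ(formed) = (2917) − (1723 + 3D) = +1194 − 3D
Setting this equal to −75 kJ gives 3D = 1269, so D = 423 kJ/mol.

D(C-H) ≈ 423 kJ/mol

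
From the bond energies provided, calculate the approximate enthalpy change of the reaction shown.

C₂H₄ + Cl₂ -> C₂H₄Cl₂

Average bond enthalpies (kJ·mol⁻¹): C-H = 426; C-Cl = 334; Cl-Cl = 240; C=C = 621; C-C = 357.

ΔH ≈ −164 kJ

Bonds broken (reactants):
  C-H: 4 × 426 = 1704
  C=C: 1 × 621 = 621
  Cl-Cl: 1 × 240 = 240
  Σ(broken) = 2565 kJ
Bonds formed (products):
  C-C: 1 × 357 = 357
  C-Cl: 2 × 334 = 668
  C-H: 4 × 426 = 1704
  Σ(formed) = 2729 kJ
ΔH = Σ(broken) − Σ(formed) = 2565 − 2729 = −164 kJ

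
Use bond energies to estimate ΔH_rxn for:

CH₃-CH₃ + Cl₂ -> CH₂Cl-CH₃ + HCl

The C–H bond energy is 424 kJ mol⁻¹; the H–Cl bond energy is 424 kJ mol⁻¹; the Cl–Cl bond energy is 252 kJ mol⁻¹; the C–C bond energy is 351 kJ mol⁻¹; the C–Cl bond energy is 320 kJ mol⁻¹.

ΔH ≈ −68 kJ

Bonds broken (reactants):
  C–C: 1 × 351 = 351
  C–H: 6 × 424 = 2544
  Cl–Cl: 1 × 252 = 252
  Σ(broken) = 3147 kJ
Bonds formed (products):
  C–C: 1 × 351 = 351
  C–Cl: 1 × 320 = 320
  C–H: 5 × 424 = 2120
  H–Cl: 1 × 424 = 424
  Σ(formed) = 3215 kJ
ΔH = Σ(broken) − Σ(formed) = 3147 − 3215 = −68 kJ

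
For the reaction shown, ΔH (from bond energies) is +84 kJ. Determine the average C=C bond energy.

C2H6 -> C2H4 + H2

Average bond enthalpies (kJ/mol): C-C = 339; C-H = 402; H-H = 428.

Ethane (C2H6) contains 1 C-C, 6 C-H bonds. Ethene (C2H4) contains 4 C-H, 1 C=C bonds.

Let D be the C=C bond energy.
Σ(broken) = 1×339 + 6×402 = 2751
Σ(formed) = 4×402 + 1×D + 1×428 = 2036 + D
ΔH = Σ(broken) − Σ(formed) = (2751) − (2036 + D) = +715 − D
Setting this equal to +84 kJ gives D = 631 kJ/mol.

D(C=C) ≈ 631 kJ/mol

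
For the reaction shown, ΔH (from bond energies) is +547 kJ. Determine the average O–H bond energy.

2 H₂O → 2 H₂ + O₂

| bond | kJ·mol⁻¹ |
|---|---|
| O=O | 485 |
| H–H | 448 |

D(O–H) ≈ 482 kJ/mol

Let D be the O–H bond energy.
Σ(broken) = 4×D = 4D
Σ(formed) = 2×448 + 1×485 = 1381
ΔH = Σ(broken) − Σ(formed) = (4D) − (1381) = −1381 + 4D
Setting this equal to +547 kJ gives 4D = 1928, so D = 482 kJ/mol.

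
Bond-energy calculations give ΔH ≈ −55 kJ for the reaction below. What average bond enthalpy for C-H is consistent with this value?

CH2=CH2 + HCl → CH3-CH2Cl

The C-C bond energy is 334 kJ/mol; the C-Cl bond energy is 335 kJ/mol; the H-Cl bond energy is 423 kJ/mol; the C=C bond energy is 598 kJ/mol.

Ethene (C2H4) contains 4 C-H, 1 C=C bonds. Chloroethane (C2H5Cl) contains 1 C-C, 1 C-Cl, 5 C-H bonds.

Let D be the C-H bond energy.
Σ(broken) = 4×D + 1×598 + 1×423 = 1021 + 4D
Σ(formed) = 1×334 + 1×335 + 5×D = 669 + 5D
ΔH = Σ(broken) − Σ(formed) = (1021 + 4D) − (669 + 5D) = +352 − D
Setting this equal to −55 kJ gives D = 407 kJ/mol.

D(C-H) ≈ 407 kJ/mol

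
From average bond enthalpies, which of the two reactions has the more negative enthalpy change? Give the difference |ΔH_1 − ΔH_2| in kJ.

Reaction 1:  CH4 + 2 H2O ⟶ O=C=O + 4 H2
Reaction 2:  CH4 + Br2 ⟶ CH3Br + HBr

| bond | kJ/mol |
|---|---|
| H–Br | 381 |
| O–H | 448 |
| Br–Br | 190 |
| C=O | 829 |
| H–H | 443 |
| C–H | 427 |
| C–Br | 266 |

Reaction 2, by 100 kJ

Reaction 1:
  Bonds broken (reactants):
    C–H: 4 × 427 = 1708
    O–H: 4 × 448 = 1792
    Σ(broken) = 3500 kJ
  Bonds formed (products):
    C=O: 2 × 829 = 1658
    H–H: 4 × 443 = 1772
    Σ(formed) = 3430 kJ
  ΔH_1 = 3500 − 3430 = +70 kJ
Reaction 2:
  Bonds broken (reactants):
    Br–Br: 1 × 190 = 190
    C–H: 4 × 427 = 1708
    Σ(broken) = 1898 kJ
  Bonds formed (products):
    C–Br: 1 × 266 = 266
    C–H: 3 × 427 = 1281
    H–Br: 1 × 381 = 381
    Σ(formed) = 1928 kJ
  ΔH_2 = 1898 − 1928 = −30 kJ
ΔH_1 − ΔH_2 = +100 kJ, so reaction 2 has the more negative ΔH; |ΔH_1 − ΔH_2| = 100 kJ.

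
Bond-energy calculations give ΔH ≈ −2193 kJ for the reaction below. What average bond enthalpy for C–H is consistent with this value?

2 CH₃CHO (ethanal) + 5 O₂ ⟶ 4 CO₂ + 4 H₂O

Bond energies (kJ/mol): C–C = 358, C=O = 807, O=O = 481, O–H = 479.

Let D be the C–H bond energy.
Σ(broken) = 2×358 + 8×D + 2×807 + 5×481 = 4735 + 8D
Σ(formed) = 8×807 + 8×479 = 10288
ΔH = Σ(broken) − Σ(formed) = (4735 + 8D) − (10288) = −5553 + 8D
Setting this equal to −2193 kJ gives 8D = 3360, so D = 420 kJ/mol.

D(C–H) ≈ 420 kJ/mol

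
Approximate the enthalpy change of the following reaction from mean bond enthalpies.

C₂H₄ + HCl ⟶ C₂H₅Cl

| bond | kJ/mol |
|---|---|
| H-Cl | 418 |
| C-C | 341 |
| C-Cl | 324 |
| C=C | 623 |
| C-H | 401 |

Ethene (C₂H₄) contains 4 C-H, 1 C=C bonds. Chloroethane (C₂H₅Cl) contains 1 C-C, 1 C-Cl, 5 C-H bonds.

ΔH ≈ −25 kJ

Bonds broken (reactants):
  C-H: 4 × 401 = 1604
  C=C: 1 × 623 = 623
  H-Cl: 1 × 418 = 418
  Σ(broken) = 2645 kJ
Bonds formed (products):
  C-C: 1 × 341 = 341
  C-Cl: 1 × 324 = 324
  C-H: 5 × 401 = 2005
  Σ(formed) = 2670 kJ
ΔH = Σ(broken) − Σ(formed) = 2645 − 2670 = −25 kJ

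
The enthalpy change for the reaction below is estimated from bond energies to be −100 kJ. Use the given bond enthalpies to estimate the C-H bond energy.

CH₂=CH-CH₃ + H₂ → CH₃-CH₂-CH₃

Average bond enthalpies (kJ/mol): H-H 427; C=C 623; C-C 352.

Let D be the C-H bond energy.
Σ(broken) = 1×352 + 6×D + 1×623 + 1×427 = 1402 + 6D
Σ(formed) = 2×352 + 8×D = 704 + 8D
ΔH = Σ(broken) − Σ(formed) = (1402 + 6D) − (704 + 8D) = +698 − 2D
Setting this equal to −100 kJ gives 2D = 798, so D = 399 kJ/mol.

D(C-H) ≈ 399 kJ/mol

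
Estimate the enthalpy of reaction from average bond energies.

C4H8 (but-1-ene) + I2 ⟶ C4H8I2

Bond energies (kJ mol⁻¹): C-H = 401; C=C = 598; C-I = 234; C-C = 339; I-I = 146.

ΔH ≈ −63 kJ

Bonds broken (reactants):
  C-C: 2 × 339 = 678
  C-H: 8 × 401 = 3208
  C=C: 1 × 598 = 598
  I-I: 1 × 146 = 146
  Σ(broken) = 4630 kJ
Bonds formed (products):
  C-C: 3 × 339 = 1017
  C-H: 8 × 401 = 3208
  C-I: 2 × 234 = 468
  Σ(formed) = 4693 kJ
ΔH = Σ(broken) − Σ(formed) = 4630 − 4693 = −63 kJ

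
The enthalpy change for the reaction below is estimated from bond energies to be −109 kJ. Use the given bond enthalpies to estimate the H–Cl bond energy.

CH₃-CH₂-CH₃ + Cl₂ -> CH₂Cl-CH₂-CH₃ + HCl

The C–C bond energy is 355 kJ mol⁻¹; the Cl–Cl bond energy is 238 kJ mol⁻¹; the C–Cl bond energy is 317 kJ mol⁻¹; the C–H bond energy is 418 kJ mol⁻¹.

D(H–Cl) ≈ 448 kJ/mol

Let D be the H–Cl bond energy.
Σ(broken) = 2×355 + 8×418 + 1×238 = 4292
Σ(formed) = 2×355 + 1×317 + 7×418 + 1×D = 3953 + D
ΔH = Σ(broken) − Σ(formed) = (4292) − (3953 + D) = +339 − D
Setting this equal to −109 kJ gives D = 448 kJ/mol.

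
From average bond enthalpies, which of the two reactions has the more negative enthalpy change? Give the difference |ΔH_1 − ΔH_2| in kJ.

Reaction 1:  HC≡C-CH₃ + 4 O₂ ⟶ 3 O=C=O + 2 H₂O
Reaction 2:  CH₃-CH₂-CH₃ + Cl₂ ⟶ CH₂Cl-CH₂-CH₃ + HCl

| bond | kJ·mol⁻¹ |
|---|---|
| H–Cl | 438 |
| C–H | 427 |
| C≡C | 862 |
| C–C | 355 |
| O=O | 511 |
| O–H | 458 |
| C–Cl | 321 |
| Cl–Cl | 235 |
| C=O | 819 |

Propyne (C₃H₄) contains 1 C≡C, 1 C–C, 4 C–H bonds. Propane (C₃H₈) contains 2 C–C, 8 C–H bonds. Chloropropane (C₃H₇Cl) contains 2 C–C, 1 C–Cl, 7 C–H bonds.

Reaction 1, by 1680 kJ

Reaction 1:
  Bonds broken (reactants):
    C≡C: 1 × 862 = 862
    C–C: 1 × 355 = 355
    C–H: 4 × 427 = 1708
    O=O: 4 × 511 = 2044
    Σ(broken) = 4969 kJ
  Bonds formed (products):
    C=O: 6 × 819 = 4914
    O–H: 4 × 458 = 1832
    Σ(formed) = 6746 kJ
  ΔH_1 = 4969 − 6746 = −1777 kJ
Reaction 2:
  Bonds broken (reactants):
    C–C: 2 × 355 = 710
    C–H: 8 × 427 = 3416
    Cl–Cl: 1 × 235 = 235
    Σ(broken) = 4361 kJ
  Bonds formed (products):
    C–C: 2 × 355 = 710
    C–Cl: 1 × 321 = 321
    C–H: 7 × 427 = 2989
    H–Cl: 1 × 438 = 438
    Σ(formed) = 4458 kJ
  ΔH_2 = 4361 − 4458 = −97 kJ
ΔH_1 − ΔH_2 = −1680 kJ, so reaction 1 has the more negative ΔH; |ΔH_1 − ΔH_2| = 1680 kJ.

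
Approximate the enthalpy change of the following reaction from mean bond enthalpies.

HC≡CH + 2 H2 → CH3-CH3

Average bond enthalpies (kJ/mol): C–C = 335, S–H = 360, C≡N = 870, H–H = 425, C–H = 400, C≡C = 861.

Bonds broken (reactants):
  C≡C: 1 × 861 = 861
  C–H: 2 × 400 = 800
  H–H: 2 × 425 = 850
  Σ(broken) = 2511 kJ
Bonds formed (products):
  C–C: 1 × 335 = 335
  C–H: 6 × 400 = 2400
  Σ(formed) = 2735 kJ
ΔH = Σ(broken) − Σ(formed) = 2511 − 2735 = −224 kJ

ΔH ≈ −224 kJ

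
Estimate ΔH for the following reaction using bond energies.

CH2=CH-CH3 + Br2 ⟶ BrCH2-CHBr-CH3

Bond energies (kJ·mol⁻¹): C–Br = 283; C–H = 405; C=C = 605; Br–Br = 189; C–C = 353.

Bonds broken (reactants):
  Br–Br: 1 × 189 = 189
  C–C: 1 × 353 = 353
  C–H: 6 × 405 = 2430
  C=C: 1 × 605 = 605
  Σ(broken) = 3577 kJ
Bonds formed (products):
  C–Br: 2 × 283 = 566
  C–C: 2 × 353 = 706
  C–H: 6 × 405 = 2430
  Σ(formed) = 3702 kJ
ΔH = Σ(broken) − Σ(formed) = 3577 − 3702 = −125 kJ

ΔH ≈ −125 kJ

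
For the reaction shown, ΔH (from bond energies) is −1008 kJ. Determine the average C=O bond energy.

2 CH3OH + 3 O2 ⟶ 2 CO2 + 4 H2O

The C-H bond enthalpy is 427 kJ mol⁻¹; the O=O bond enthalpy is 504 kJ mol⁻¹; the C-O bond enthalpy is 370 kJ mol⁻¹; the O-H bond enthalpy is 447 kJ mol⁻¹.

D(C=O) ≈ 785 kJ/mol

Let D be the C=O bond energy.
Σ(broken) = 6×427 + 2×370 + 2×447 + 3×504 = 5708
Σ(formed) = 4×D + 8×447 = 3576 + 4D
ΔH = Σ(broken) − Σ(formed) = (5708) − (3576 + 4D) = +2132 − 4D
Setting this equal to −1008 kJ gives 4D = 3140, so D = 785 kJ/mol.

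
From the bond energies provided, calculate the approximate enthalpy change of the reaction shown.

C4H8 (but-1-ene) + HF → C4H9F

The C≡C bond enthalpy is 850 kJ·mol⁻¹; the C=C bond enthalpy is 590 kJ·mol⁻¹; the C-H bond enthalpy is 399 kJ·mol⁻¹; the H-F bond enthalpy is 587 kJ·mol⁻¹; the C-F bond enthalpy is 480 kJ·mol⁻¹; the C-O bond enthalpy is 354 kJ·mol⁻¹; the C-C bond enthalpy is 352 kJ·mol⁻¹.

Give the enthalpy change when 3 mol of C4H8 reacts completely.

ΔH = −162 kJ

Bonds broken (reactants):
  C-C: 2 × 352 = 704
  C-H: 8 × 399 = 3192
  C=C: 1 × 590 = 590
  H-F: 1 × 587 = 587
  Σ(broken) = 5073 kJ
Bonds formed (products):
  C-C: 3 × 352 = 1056
  C-F: 1 × 480 = 480
  C-H: 9 × 399 = 3591
  Σ(formed) = 5127 kJ
ΔH = Σ(broken) − Σ(formed) = 5073 − 5127 = −54 kJ
For 3× the reaction as written: 3 × (−54) = −162 kJ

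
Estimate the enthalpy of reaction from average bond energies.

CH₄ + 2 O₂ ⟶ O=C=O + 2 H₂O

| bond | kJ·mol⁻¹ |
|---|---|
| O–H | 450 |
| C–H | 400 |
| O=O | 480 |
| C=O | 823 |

Bonds broken (reactants):
  C–H: 4 × 400 = 1600
  O=O: 2 × 480 = 960
  Σ(broken) = 2560 kJ
Bonds formed (products):
  C=O: 2 × 823 = 1646
  O–H: 4 × 450 = 1800
  Σ(formed) = 3446 kJ
ΔH = Σ(broken) − Σ(formed) = 2560 − 3446 = −886 kJ

ΔH ≈ −886 kJ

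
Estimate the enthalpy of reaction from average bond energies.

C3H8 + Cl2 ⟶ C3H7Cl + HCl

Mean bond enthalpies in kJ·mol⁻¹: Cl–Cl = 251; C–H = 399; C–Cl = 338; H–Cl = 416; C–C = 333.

Bonds broken (reactants):
  C–C: 2 × 333 = 666
  C–H: 8 × 399 = 3192
  Cl–Cl: 1 × 251 = 251
  Σ(broken) = 4109 kJ
Bonds formed (products):
  C–C: 2 × 333 = 666
  C–Cl: 1 × 338 = 338
  C–H: 7 × 399 = 2793
  H–Cl: 1 × 416 = 416
  Σ(formed) = 4213 kJ
ΔH = Σ(broken) − Σ(formed) = 4109 − 4213 = −104 kJ

ΔH ≈ −104 kJ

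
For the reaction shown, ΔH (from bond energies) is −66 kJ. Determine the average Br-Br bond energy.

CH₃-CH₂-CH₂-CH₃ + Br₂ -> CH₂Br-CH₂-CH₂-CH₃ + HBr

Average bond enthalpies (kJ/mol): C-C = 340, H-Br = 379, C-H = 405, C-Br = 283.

Let D be the Br-Br bond energy.
Σ(broken) = 1×D + 3×340 + 10×405 = 5070 + D
Σ(formed) = 1×283 + 3×340 + 9×405 + 1×379 = 5327
ΔH = Σ(broken) − Σ(formed) = (5070 + D) − (5327) = −257 + D
Setting this equal to −66 kJ gives D = 191 kJ/mol.

D(Br-Br) ≈ 191 kJ/mol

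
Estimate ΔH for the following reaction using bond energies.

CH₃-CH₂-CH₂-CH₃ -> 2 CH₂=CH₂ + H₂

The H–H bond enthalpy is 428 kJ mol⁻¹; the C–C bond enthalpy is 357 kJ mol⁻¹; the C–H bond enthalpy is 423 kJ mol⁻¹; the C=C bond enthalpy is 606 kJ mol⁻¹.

ΔH ≈ +277 kJ

Bonds broken (reactants):
  C–C: 3 × 357 = 1071
  C–H: 10 × 423 = 4230
  Σ(broken) = 5301 kJ
Bonds formed (products):
  C–H: 8 × 423 = 3384
  C=C: 2 × 606 = 1212
  H–H: 1 × 428 = 428
  Σ(formed) = 5024 kJ
ΔH = Σ(broken) − Σ(formed) = 5301 − 5024 = +277 kJ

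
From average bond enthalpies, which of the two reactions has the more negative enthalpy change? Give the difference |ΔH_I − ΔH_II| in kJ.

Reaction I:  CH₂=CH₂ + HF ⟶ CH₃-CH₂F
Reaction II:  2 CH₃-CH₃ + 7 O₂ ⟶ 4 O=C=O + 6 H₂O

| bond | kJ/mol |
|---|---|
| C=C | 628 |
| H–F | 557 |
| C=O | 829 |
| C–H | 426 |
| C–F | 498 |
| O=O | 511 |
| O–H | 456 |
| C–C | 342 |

Reaction I:
  Bonds broken (reactants):
    C–H: 4 × 426 = 1704
    C=C: 1 × 628 = 628
    H–F: 1 × 557 = 557
    Σ(broken) = 2889 kJ
  Bonds formed (products):
    C–C: 1 × 342 = 342
    C–F: 1 × 498 = 498
    C–H: 5 × 426 = 2130
    Σ(formed) = 2970 kJ
  ΔH_I = 2889 − 2970 = −81 kJ
Reaction II:
  Bonds broken (reactants):
    C–C: 2 × 342 = 684
    C–H: 12 × 426 = 5112
    O=O: 7 × 511 = 3577
    Σ(broken) = 9373 kJ
  Bonds formed (products):
    C=O: 8 × 829 = 6632
    O–H: 12 × 456 = 5472
    Σ(formed) = 12104 kJ
  ΔH_II = 9373 − 12104 = −2731 kJ
ΔH_I − ΔH_II = +2650 kJ, so reaction II has the more negative ΔH; |ΔH_I − ΔH_II| = 2650 kJ.

Reaction II, by 2650 kJ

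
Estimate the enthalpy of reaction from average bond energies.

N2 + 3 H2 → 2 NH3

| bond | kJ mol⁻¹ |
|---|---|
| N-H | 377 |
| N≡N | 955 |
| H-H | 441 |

ΔH ≈ +16 kJ

Bonds broken (reactants):
  H-H: 3 × 441 = 1323
  N≡N: 1 × 955 = 955
  Σ(broken) = 2278 kJ
Bonds formed (products):
  N-H: 6 × 377 = 2262
  Σ(formed) = 2262 kJ
ΔH = Σ(broken) − Σ(formed) = 2278 − 2262 = +16 kJ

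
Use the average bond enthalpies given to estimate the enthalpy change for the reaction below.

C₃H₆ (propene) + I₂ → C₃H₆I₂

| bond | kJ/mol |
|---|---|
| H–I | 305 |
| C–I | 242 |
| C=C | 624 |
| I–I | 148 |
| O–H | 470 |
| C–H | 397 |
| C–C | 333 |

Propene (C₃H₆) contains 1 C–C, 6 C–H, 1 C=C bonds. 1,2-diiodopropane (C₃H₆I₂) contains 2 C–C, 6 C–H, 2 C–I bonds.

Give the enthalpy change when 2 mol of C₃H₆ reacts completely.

ΔH = −90 kJ

Bonds broken (reactants):
  C–C: 1 × 333 = 333
  C–H: 6 × 397 = 2382
  C=C: 1 × 624 = 624
  I–I: 1 × 148 = 148
  Σ(broken) = 3487 kJ
Bonds formed (products):
  C–C: 2 × 333 = 666
  C–H: 6 × 397 = 2382
  C–I: 2 × 242 = 484
  Σ(formed) = 3532 kJ
ΔH = Σ(broken) − Σ(formed) = 3487 − 3532 = −45 kJ
For 2× the reaction as written: 2 × (−45) = −90 kJ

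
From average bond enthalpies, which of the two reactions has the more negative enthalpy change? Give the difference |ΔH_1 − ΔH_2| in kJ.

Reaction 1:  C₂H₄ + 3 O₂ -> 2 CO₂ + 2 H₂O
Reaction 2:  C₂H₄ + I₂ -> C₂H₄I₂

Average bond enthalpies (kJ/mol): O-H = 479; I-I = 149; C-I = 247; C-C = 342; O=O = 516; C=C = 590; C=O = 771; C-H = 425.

Reaction 1:
  Bonds broken (reactants):
    C-H: 4 × 425 = 1700
    C=C: 1 × 590 = 590
    O=O: 3 × 516 = 1548
    Σ(broken) = 3838 kJ
  Bonds formed (products):
    C=O: 4 × 771 = 3084
    O-H: 4 × 479 = 1916
    Σ(formed) = 5000 kJ
  ΔH_1 = 3838 − 5000 = −1162 kJ
Reaction 2:
  Bonds broken (reactants):
    C-H: 4 × 425 = 1700
    C=C: 1 × 590 = 590
    I-I: 1 × 149 = 149
    Σ(broken) = 2439 kJ
  Bonds formed (products):
    C-C: 1 × 342 = 342
    C-H: 4 × 425 = 1700
    C-I: 2 × 247 = 494
    Σ(formed) = 2536 kJ
  ΔH_2 = 2439 − 2536 = −97 kJ
ΔH_1 − ΔH_2 = −1065 kJ, so reaction 1 has the more negative ΔH; |ΔH_1 − ΔH_2| = 1065 kJ.

Reaction 1, by 1065 kJ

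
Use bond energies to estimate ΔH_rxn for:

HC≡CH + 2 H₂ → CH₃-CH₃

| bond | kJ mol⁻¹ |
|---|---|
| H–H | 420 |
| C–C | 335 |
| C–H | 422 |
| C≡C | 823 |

Bonds broken (reactants):
  C≡C: 1 × 823 = 823
  C–H: 2 × 422 = 844
  H–H: 2 × 420 = 840
  Σ(broken) = 2507 kJ
Bonds formed (products):
  C–C: 1 × 335 = 335
  C–H: 6 × 422 = 2532
  Σ(formed) = 2867 kJ
ΔH = Σ(broken) − Σ(formed) = 2507 − 2867 = −360 kJ

ΔH ≈ −360 kJ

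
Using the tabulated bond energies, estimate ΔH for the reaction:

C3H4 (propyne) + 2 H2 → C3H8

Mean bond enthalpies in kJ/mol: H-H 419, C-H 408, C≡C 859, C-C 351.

Bonds broken (reactants):
  C≡C: 1 × 859 = 859
  C-C: 1 × 351 = 351
  C-H: 4 × 408 = 1632
  H-H: 2 × 419 = 838
  Σ(broken) = 3680 kJ
Bonds formed (products):
  C-C: 2 × 351 = 702
  C-H: 8 × 408 = 3264
  Σ(formed) = 3966 kJ
ΔH = Σ(broken) − Σ(formed) = 3680 − 3966 = −286 kJ

ΔH ≈ −286 kJ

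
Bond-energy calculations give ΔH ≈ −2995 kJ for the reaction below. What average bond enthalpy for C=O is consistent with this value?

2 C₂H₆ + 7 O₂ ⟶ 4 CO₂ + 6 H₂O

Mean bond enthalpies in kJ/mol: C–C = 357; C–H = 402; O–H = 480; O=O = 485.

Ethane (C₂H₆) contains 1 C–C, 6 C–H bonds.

Let D be the C=O bond energy.
Σ(broken) = 2×357 + 12×402 + 7×485 = 8933
Σ(formed) = 8×D + 12×480 = 5760 + 8D
ΔH = Σ(broken) − Σ(formed) = (8933) − (5760 + 8D) = +3173 − 8D
Setting this equal to −2995 kJ gives 8D = 6168, so D = 771 kJ/mol.

D(C=O) ≈ 771 kJ/mol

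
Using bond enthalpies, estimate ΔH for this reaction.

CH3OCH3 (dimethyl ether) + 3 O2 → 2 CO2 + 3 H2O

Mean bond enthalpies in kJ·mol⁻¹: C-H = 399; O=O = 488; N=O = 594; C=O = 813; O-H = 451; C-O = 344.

Bonds broken (reactants):
  C-H: 6 × 399 = 2394
  C-O: 2 × 344 = 688
  O=O: 3 × 488 = 1464
  Σ(broken) = 4546 kJ
Bonds formed (products):
  C=O: 4 × 813 = 3252
  O-H: 6 × 451 = 2706
  Σ(formed) = 5958 kJ
ΔH = Σ(broken) − Σ(formed) = 4546 − 5958 = −1412 kJ

ΔH ≈ −1412 kJ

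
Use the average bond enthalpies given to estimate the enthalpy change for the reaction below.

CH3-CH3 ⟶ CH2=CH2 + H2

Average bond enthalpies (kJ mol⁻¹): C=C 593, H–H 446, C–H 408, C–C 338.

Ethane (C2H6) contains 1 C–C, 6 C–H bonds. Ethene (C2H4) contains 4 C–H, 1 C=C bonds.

ΔH ≈ +115 kJ

Bonds broken (reactants):
  C–C: 1 × 338 = 338
  C–H: 6 × 408 = 2448
  Σ(broken) = 2786 kJ
Bonds formed (products):
  C–H: 4 × 408 = 1632
  C=C: 1 × 593 = 593
  H–H: 1 × 446 = 446
  Σ(formed) = 2671 kJ
ΔH = Σ(broken) − Σ(formed) = 2786 − 2671 = +115 kJ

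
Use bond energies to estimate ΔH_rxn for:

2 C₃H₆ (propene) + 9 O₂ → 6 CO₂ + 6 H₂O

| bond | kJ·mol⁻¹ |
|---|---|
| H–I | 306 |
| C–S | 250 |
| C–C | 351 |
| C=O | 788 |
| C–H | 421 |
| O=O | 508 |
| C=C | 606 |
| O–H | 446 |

ΔH ≈ −3270 kJ

Bonds broken (reactants):
  C–C: 2 × 351 = 702
  C–H: 12 × 421 = 5052
  C=C: 2 × 606 = 1212
  O=O: 9 × 508 = 4572
  Σ(broken) = 11538 kJ
Bonds formed (products):
  C=O: 12 × 788 = 9456
  O–H: 12 × 446 = 5352
  Σ(formed) = 14808 kJ
ΔH = Σ(broken) − Σ(formed) = 11538 − 14808 = −3270 kJ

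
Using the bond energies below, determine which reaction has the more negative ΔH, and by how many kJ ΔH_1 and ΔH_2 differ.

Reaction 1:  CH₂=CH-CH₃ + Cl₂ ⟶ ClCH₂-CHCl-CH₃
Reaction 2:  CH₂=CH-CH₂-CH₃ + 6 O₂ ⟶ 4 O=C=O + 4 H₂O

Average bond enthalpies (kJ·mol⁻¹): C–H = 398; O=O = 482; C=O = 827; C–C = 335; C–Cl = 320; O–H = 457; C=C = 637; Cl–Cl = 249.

Reaction 2, by 2800 kJ

Reaction 1:
  Bonds broken (reactants):
    C–C: 1 × 335 = 335
    C–H: 6 × 398 = 2388
    C=C: 1 × 637 = 637
    Cl–Cl: 1 × 249 = 249
    Σ(broken) = 3609 kJ
  Bonds formed (products):
    C–C: 2 × 335 = 670
    C–Cl: 2 × 320 = 640
    C–H: 6 × 398 = 2388
    Σ(formed) = 3698 kJ
  ΔH_1 = 3609 − 3698 = −89 kJ
Reaction 2:
  Bonds broken (reactants):
    C–C: 2 × 335 = 670
    C–H: 8 × 398 = 3184
    C=C: 1 × 637 = 637
    O=O: 6 × 482 = 2892
    Σ(broken) = 7383 kJ
  Bonds formed (products):
    C=O: 8 × 827 = 6616
    O–H: 8 × 457 = 3656
    Σ(formed) = 10272 kJ
  ΔH_2 = 7383 − 10272 = −2889 kJ
ΔH_1 − ΔH_2 = +2800 kJ, so reaction 2 has the more negative ΔH; |ΔH_1 − ΔH_2| = 2800 kJ.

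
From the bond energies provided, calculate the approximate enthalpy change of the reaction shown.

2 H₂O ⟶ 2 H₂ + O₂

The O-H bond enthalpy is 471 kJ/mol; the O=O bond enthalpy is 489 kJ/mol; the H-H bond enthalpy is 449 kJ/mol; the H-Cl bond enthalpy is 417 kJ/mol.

Bonds broken (reactants):
  O-H: 4 × 471 = 1884
  Σ(broken) = 1884 kJ
Bonds formed (products):
  H-H: 2 × 449 = 898
  O=O: 1 × 489 = 489
  Σ(formed) = 1387 kJ
ΔH = Σ(broken) − Σ(formed) = 1884 − 1387 = +497 kJ

ΔH ≈ +497 kJ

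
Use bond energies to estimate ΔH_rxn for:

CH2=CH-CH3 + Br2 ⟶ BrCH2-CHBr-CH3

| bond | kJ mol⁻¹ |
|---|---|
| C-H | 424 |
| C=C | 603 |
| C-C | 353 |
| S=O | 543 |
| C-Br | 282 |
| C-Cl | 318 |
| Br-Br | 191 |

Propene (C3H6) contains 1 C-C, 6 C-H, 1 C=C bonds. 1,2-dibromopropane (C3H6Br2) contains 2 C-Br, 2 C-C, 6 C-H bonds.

Bonds broken (reactants):
  Br-Br: 1 × 191 = 191
  C-C: 1 × 353 = 353
  C-H: 6 × 424 = 2544
  C=C: 1 × 603 = 603
  Σ(broken) = 3691 kJ
Bonds formed (products):
  C-Br: 2 × 282 = 564
  C-C: 2 × 353 = 706
  C-H: 6 × 424 = 2544
  Σ(formed) = 3814 kJ
ΔH = Σ(broken) − Σ(formed) = 3691 − 3814 = −123 kJ

ΔH ≈ −123 kJ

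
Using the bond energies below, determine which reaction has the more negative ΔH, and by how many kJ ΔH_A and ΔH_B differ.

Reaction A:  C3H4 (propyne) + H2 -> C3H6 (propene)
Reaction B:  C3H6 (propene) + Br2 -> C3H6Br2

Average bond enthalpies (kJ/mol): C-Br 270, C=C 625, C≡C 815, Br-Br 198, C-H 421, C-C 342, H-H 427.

Reaction A:
  Bonds broken (reactants):
    C≡C: 1 × 815 = 815
    C-C: 1 × 342 = 342
    C-H: 4 × 421 = 1684
    H-H: 1 × 427 = 427
    Σ(broken) = 3268 kJ
  Bonds formed (products):
    C-C: 1 × 342 = 342
    C-H: 6 × 421 = 2526
    C=C: 1 × 625 = 625
    Σ(formed) = 3493 kJ
  ΔH_A = 3268 − 3493 = −225 kJ
Reaction B:
  Bonds broken (reactants):
    Br-Br: 1 × 198 = 198
    C-C: 1 × 342 = 342
    C-H: 6 × 421 = 2526
    C=C: 1 × 625 = 625
    Σ(broken) = 3691 kJ
  Bonds formed (products):
    C-Br: 2 × 270 = 540
    C-C: 2 × 342 = 684
    C-H: 6 × 421 = 2526
    Σ(formed) = 3750 kJ
  ΔH_B = 3691 − 3750 = −59 kJ
ΔH_A − ΔH_B = −166 kJ, so reaction A has the more negative ΔH; |ΔH_A − ΔH_B| = 166 kJ.

Reaction A, by 166 kJ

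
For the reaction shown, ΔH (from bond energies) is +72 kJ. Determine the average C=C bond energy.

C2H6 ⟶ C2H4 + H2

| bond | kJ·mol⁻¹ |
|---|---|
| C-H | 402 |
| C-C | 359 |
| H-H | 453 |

Let D be the C=C bond energy.
Σ(broken) = 1×359 + 6×402 = 2771
Σ(formed) = 4×402 + 1×D + 1×453 = 2061 + D
ΔH = Σ(broken) − Σ(formed) = (2771) − (2061 + D) = +710 − D
Setting this equal to +72 kJ gives D = 638 kJ/mol.

D(C=C) ≈ 638 kJ/mol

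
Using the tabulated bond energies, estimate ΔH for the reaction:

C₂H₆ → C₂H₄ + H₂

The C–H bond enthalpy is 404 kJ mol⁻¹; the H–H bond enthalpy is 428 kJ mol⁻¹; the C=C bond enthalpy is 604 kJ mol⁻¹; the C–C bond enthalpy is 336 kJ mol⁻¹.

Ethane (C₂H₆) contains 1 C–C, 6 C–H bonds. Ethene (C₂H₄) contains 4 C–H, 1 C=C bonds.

Bonds broken (reactants):
  C–C: 1 × 336 = 336
  C–H: 6 × 404 = 2424
  Σ(broken) = 2760 kJ
Bonds formed (products):
  C–H: 4 × 404 = 1616
  C=C: 1 × 604 = 604
  H–H: 1 × 428 = 428
  Σ(formed) = 2648 kJ
ΔH = Σ(broken) − Σ(formed) = 2760 − 2648 = +112 kJ

ΔH ≈ +112 kJ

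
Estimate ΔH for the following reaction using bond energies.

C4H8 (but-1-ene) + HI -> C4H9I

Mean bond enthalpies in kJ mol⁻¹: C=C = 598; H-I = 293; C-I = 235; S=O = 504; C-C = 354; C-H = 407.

ΔH ≈ −105 kJ

Bonds broken (reactants):
  C-C: 2 × 354 = 708
  C-H: 8 × 407 = 3256
  C=C: 1 × 598 = 598
  H-I: 1 × 293 = 293
  Σ(broken) = 4855 kJ
Bonds formed (products):
  C-C: 3 × 354 = 1062
  C-H: 9 × 407 = 3663
  C-I: 1 × 235 = 235
  Σ(formed) = 4960 kJ
ΔH = Σ(broken) − Σ(formed) = 4855 − 4960 = −105 kJ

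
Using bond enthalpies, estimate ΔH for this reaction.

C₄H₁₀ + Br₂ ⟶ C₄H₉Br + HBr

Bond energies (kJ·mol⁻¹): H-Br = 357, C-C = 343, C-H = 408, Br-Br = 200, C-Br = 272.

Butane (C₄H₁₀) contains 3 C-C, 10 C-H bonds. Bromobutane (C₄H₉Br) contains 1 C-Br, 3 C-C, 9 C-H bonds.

Bonds broken (reactants):
  Br-Br: 1 × 200 = 200
  C-C: 3 × 343 = 1029
  C-H: 10 × 408 = 4080
  Σ(broken) = 5309 kJ
Bonds formed (products):
  C-Br: 1 × 272 = 272
  C-C: 3 × 343 = 1029
  C-H: 9 × 408 = 3672
  H-Br: 1 × 357 = 357
  Σ(formed) = 5330 kJ
ΔH = Σ(broken) − Σ(formed) = 5309 − 5330 = −21 kJ

ΔH ≈ −21 kJ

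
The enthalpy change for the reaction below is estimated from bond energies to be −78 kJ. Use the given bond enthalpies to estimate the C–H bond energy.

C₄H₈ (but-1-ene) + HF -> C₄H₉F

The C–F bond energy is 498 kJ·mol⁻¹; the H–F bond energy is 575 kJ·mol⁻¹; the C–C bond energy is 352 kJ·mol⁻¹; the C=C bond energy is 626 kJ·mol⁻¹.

Let D be the C–H bond energy.
Σ(broken) = 2×352 + 8×D + 1×626 + 1×575 = 1905 + 8D
Σ(formed) = 3×352 + 1×498 + 9×D = 1554 + 9D
ΔH = Σ(broken) − Σ(formed) = (1905 + 8D) − (1554 + 9D) = +351 − D
Setting this equal to −78 kJ gives D = 429 kJ/mol.

D(C–H) ≈ 429 kJ/mol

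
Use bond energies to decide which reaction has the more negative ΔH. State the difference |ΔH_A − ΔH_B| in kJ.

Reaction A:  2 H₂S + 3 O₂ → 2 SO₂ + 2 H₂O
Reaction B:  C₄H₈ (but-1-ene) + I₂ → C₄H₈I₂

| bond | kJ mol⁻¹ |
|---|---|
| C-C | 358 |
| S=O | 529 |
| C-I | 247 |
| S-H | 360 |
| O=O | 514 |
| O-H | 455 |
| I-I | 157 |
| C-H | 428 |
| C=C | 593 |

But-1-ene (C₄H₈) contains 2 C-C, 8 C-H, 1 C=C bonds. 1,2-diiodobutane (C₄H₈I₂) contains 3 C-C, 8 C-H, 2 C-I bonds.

Reaction A:
  Bonds broken (reactants):
    O=O: 3 × 514 = 1542
    S-H: 4 × 360 = 1440
    Σ(broken) = 2982 kJ
  Bonds formed (products):
    O-H: 4 × 455 = 1820
    S=O: 4 × 529 = 2116
    Σ(formed) = 3936 kJ
  ΔH_A = 2982 − 3936 = −954 kJ
Reaction B:
  Bonds broken (reactants):
    C-C: 2 × 358 = 716
    C-H: 8 × 428 = 3424
    C=C: 1 × 593 = 593
    I-I: 1 × 157 = 157
    Σ(broken) = 4890 kJ
  Bonds formed (products):
    C-C: 3 × 358 = 1074
    C-H: 8 × 428 = 3424
    C-I: 2 × 247 = 494
    Σ(formed) = 4992 kJ
  ΔH_B = 4890 − 4992 = −102 kJ
ΔH_A − ΔH_B = −852 kJ, so reaction A has the more negative ΔH; |ΔH_A − ΔH_B| = 852 kJ.

Reaction A, by 852 kJ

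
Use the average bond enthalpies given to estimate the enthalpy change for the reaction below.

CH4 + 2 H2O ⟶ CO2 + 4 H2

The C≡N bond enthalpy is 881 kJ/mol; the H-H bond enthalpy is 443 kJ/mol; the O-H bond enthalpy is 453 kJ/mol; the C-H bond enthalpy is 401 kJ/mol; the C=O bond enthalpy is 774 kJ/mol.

ΔH ≈ +96 kJ

Bonds broken (reactants):
  C-H: 4 × 401 = 1604
  O-H: 4 × 453 = 1812
  Σ(broken) = 3416 kJ
Bonds formed (products):
  C=O: 2 × 774 = 1548
  H-H: 4 × 443 = 1772
  Σ(formed) = 3320 kJ
ΔH = Σ(broken) − Σ(formed) = 3416 − 3320 = +96 kJ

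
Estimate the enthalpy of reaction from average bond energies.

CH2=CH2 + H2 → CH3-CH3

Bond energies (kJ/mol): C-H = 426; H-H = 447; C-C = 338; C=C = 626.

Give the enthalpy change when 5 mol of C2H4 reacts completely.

Bonds broken (reactants):
  C-H: 4 × 426 = 1704
  C=C: 1 × 626 = 626
  H-H: 1 × 447 = 447
  Σ(broken) = 2777 kJ
Bonds formed (products):
  C-C: 1 × 338 = 338
  C-H: 6 × 426 = 2556
  Σ(formed) = 2894 kJ
ΔH = Σ(broken) − Σ(formed) = 2777 − 2894 = −117 kJ
For 5× the reaction as written: 5 × (−117) = −585 kJ

ΔH = −585 kJ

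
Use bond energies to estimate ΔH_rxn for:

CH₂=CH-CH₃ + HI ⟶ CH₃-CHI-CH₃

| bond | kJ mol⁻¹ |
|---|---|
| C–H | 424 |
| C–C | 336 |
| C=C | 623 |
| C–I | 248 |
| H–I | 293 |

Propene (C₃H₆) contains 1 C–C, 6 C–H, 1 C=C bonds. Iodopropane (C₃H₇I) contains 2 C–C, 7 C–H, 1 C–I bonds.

Bonds broken (reactants):
  C–C: 1 × 336 = 336
  C–H: 6 × 424 = 2544
  C=C: 1 × 623 = 623
  H–I: 1 × 293 = 293
  Σ(broken) = 3796 kJ
Bonds formed (products):
  C–C: 2 × 336 = 672
  C–H: 7 × 424 = 2968
  C–I: 1 × 248 = 248
  Σ(formed) = 3888 kJ
ΔH = Σ(broken) − Σ(formed) = 3796 − 3888 = −92 kJ

ΔH ≈ −92 kJ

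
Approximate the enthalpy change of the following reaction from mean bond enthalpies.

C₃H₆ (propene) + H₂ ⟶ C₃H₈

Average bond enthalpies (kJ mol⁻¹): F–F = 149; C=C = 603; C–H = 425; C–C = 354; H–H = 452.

ΔH ≈ −149 kJ

Bonds broken (reactants):
  C–C: 1 × 354 = 354
  C–H: 6 × 425 = 2550
  C=C: 1 × 603 = 603
  H–H: 1 × 452 = 452
  Σ(broken) = 3959 kJ
Bonds formed (products):
  C–C: 2 × 354 = 708
  C–H: 8 × 425 = 3400
  Σ(formed) = 4108 kJ
ΔH = Σ(broken) − Σ(formed) = 3959 − 4108 = −149 kJ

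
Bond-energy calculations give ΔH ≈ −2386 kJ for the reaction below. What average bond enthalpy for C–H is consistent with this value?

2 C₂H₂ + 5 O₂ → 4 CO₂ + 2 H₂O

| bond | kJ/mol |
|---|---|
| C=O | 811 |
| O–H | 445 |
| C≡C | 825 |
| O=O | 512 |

Let D be the C–H bond energy.
Σ(broken) = 2×825 + 4×D + 5×512 = 4210 + 4D
Σ(formed) = 8×811 + 4×445 = 8268
ΔH = Σ(broken) − Σ(formed) = (4210 + 4D) − (8268) = −4058 + 4D
Setting this equal to −2386 kJ gives 4D = 1672, so D = 418 kJ/mol.

D(C–H) ≈ 418 kJ/mol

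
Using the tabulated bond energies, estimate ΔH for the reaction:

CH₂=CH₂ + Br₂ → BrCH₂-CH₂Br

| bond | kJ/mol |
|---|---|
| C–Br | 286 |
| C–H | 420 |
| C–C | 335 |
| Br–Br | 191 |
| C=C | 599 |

ΔH ≈ −117 kJ

Bonds broken (reactants):
  Br–Br: 1 × 191 = 191
  C–H: 4 × 420 = 1680
  C=C: 1 × 599 = 599
  Σ(broken) = 2470 kJ
Bonds formed (products):
  C–Br: 2 × 286 = 572
  C–C: 1 × 335 = 335
  C–H: 4 × 420 = 1680
  Σ(formed) = 2587 kJ
ΔH = Σ(broken) − Σ(formed) = 2470 − 2587 = −117 kJ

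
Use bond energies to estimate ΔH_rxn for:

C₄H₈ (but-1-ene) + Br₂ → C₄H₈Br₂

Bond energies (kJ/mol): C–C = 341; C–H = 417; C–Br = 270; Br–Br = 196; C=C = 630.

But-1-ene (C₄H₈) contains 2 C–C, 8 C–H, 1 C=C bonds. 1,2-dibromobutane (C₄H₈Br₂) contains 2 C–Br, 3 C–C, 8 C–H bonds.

Bonds broken (reactants):
  Br–Br: 1 × 196 = 196
  C–C: 2 × 341 = 682
  C–H: 8 × 417 = 3336
  C=C: 1 × 630 = 630
  Σ(broken) = 4844 kJ
Bonds formed (products):
  C–Br: 2 × 270 = 540
  C–C: 3 × 341 = 1023
  C–H: 8 × 417 = 3336
  Σ(formed) = 4899 kJ
ΔH = Σ(broken) − Σ(formed) = 4844 − 4899 = −55 kJ

ΔH ≈ −55 kJ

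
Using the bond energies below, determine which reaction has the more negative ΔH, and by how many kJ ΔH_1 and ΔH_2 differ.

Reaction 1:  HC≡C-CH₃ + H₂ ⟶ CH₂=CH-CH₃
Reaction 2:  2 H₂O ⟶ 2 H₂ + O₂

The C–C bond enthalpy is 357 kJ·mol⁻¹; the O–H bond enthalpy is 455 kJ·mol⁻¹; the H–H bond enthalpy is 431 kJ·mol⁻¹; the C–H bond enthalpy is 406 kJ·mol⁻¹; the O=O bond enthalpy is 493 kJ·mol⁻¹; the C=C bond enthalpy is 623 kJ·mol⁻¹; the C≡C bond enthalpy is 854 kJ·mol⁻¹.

Reaction 1:
  Bonds broken (reactants):
    C≡C: 1 × 854 = 854
    C–C: 1 × 357 = 357
    C–H: 4 × 406 = 1624
    H–H: 1 × 431 = 431
    Σ(broken) = 3266 kJ
  Bonds formed (products):
    C–C: 1 × 357 = 357
    C–H: 6 × 406 = 2436
    C=C: 1 × 623 = 623
    Σ(formed) = 3416 kJ
  ΔH_1 = 3266 − 3416 = −150 kJ
Reaction 2:
  Bonds broken (reactants):
    O–H: 4 × 455 = 1820
    Σ(broken) = 1820 kJ
  Bonds formed (products):
    H–H: 2 × 431 = 862
    O=O: 1 × 493 = 493
    Σ(formed) = 1355 kJ
  ΔH_2 = 1820 − 1355 = +465 kJ
ΔH_1 − ΔH_2 = −615 kJ, so reaction 1 has the more negative ΔH; |ΔH_1 − ΔH_2| = 615 kJ.

Reaction 1, by 615 kJ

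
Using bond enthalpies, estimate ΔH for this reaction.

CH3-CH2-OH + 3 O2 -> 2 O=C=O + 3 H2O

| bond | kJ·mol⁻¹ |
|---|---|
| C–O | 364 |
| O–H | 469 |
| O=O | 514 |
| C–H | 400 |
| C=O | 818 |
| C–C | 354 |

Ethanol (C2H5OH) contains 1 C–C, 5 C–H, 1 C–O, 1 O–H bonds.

Bonds broken (reactants):
  C–C: 1 × 354 = 354
  C–H: 5 × 400 = 2000
  C–O: 1 × 364 = 364
  O–H: 1 × 469 = 469
  O=O: 3 × 514 = 1542
  Σ(broken) = 4729 kJ
Bonds formed (products):
  C=O: 4 × 818 = 3272
  O–H: 6 × 469 = 2814
  Σ(formed) = 6086 kJ
ΔH = Σ(broken) − Σ(formed) = 4729 − 6086 = −1357 kJ

ΔH ≈ −1357 kJ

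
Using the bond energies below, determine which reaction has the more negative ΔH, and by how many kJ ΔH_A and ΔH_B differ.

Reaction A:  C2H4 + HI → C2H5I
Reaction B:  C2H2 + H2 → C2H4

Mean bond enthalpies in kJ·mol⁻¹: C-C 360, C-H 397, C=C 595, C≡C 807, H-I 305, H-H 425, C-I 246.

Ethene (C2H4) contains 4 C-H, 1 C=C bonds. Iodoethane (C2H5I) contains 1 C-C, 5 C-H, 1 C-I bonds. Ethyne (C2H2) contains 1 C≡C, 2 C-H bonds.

Reaction B, by 54 kJ

Reaction A:
  Bonds broken (reactants):
    C-H: 4 × 397 = 1588
    C=C: 1 × 595 = 595
    H-I: 1 × 305 = 305
    Σ(broken) = 2488 kJ
  Bonds formed (products):
    C-C: 1 × 360 = 360
    C-H: 5 × 397 = 1985
    C-I: 1 × 246 = 246
    Σ(formed) = 2591 kJ
  ΔH_A = 2488 − 2591 = −103 kJ
Reaction B:
  Bonds broken (reactants):
    C≡C: 1 × 807 = 807
    C-H: 2 × 397 = 794
    H-H: 1 × 425 = 425
    Σ(broken) = 2026 kJ
  Bonds formed (products):
    C-H: 4 × 397 = 1588
    C=C: 1 × 595 = 595
    Σ(formed) = 2183 kJ
  ΔH_B = 2026 − 2183 = −157 kJ
ΔH_A − ΔH_B = +54 kJ, so reaction B has the more negative ΔH; |ΔH_A − ΔH_B| = 54 kJ.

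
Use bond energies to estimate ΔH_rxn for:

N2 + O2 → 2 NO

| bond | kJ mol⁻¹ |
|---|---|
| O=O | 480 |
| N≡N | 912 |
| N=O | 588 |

ΔH ≈ +216 kJ

Bonds broken (reactants):
  N≡N: 1 × 912 = 912
  O=O: 1 × 480 = 480
  Σ(broken) = 1392 kJ
Bonds formed (products):
  N=O: 2 × 588 = 1176
  Σ(formed) = 1176 kJ
ΔH = Σ(broken) − Σ(formed) = 1392 − 1176 = +216 kJ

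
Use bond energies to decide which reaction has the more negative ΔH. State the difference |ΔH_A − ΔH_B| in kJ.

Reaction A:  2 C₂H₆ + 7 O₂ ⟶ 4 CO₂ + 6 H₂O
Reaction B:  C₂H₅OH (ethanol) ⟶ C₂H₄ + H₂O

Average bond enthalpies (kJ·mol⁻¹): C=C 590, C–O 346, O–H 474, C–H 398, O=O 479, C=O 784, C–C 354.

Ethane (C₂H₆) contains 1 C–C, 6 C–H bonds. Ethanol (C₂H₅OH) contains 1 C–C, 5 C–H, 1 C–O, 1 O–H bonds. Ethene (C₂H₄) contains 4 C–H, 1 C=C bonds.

Reaction A, by 3157 kJ

Reaction A:
  Bonds broken (reactants):
    C–C: 2 × 354 = 708
    C–H: 12 × 398 = 4776
    O=O: 7 × 479 = 3353
    Σ(broken) = 8837 kJ
  Bonds formed (products):
    C=O: 8 × 784 = 6272
    O–H: 12 × 474 = 5688
    Σ(formed) = 11960 kJ
  ΔH_A = 8837 − 11960 = −3123 kJ
Reaction B:
  Bonds broken (reactants):
    C–C: 1 × 354 = 354
    C–H: 5 × 398 = 1990
    C–O: 1 × 346 = 346
    O–H: 1 × 474 = 474
    Σ(broken) = 3164 kJ
  Bonds formed (products):
    C–H: 4 × 398 = 1592
    C=C: 1 × 590 = 590
    O–H: 2 × 474 = 948
    Σ(formed) = 3130 kJ
  ΔH_B = 3164 − 3130 = +34 kJ
ΔH_A − ΔH_B = −3157 kJ, so reaction A has the more negative ΔH; |ΔH_A − ΔH_B| = 3157 kJ.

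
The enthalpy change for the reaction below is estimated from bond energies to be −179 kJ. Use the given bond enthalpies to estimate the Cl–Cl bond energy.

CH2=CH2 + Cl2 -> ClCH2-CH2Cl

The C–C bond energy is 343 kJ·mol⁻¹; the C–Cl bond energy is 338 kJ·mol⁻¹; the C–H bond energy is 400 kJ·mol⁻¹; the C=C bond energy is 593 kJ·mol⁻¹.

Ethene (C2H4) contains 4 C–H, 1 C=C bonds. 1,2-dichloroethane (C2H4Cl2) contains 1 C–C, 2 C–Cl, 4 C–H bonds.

D(Cl–Cl) ≈ 247 kJ/mol

Let D be the Cl–Cl bond energy.
Σ(broken) = 4×400 + 1×593 + 1×D = 2193 + D
Σ(formed) = 1×343 + 2×338 + 4×400 = 2619
ΔH = Σ(broken) − Σ(formed) = (2193 + D) − (2619) = −426 + D
Setting this equal to −179 kJ gives D = 247 kJ/mol.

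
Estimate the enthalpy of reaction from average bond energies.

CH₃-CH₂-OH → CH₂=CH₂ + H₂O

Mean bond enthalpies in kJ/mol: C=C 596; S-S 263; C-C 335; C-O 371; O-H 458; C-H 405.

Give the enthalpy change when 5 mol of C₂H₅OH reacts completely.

ΔH = +285 kJ

Bonds broken (reactants):
  C-C: 1 × 335 = 335
  C-H: 5 × 405 = 2025
  C-O: 1 × 371 = 371
  O-H: 1 × 458 = 458
  Σ(broken) = 3189 kJ
Bonds formed (products):
  C-H: 4 × 405 = 1620
  C=C: 1 × 596 = 596
  O-H: 2 × 458 = 916
  Σ(formed) = 3132 kJ
ΔH = Σ(broken) − Σ(formed) = 3189 − 3132 = +57 kJ
For 5× the reaction as written: 5 × (+57) = +285 kJ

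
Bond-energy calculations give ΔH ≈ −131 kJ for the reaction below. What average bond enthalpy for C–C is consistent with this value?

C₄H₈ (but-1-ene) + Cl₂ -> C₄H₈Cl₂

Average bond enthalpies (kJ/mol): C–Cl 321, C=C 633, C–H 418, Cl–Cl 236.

Let D be the C–C bond energy.
Σ(broken) = 2×D + 8×418 + 1×633 + 1×236 = 4213 + 2D
Σ(formed) = 3×D + 2×321 + 8×418 = 3986 + 3D
ΔH = Σ(broken) − Σ(formed) = (4213 + 2D) − (3986 + 3D) = +227 − D
Setting this equal to −131 kJ gives D = 358 kJ/mol.

D(C–C) ≈ 358 kJ/mol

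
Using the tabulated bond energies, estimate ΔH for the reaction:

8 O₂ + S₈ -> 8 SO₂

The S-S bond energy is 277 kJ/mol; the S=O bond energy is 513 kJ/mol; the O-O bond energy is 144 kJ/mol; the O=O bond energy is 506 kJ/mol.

ΔH ≈ −1944 kJ

Bonds broken (reactants):
  O=O: 8 × 506 = 4048
  S-S: 8 × 277 = 2216
  Σ(broken) = 6264 kJ
Bonds formed (products):
  S=O: 16 × 513 = 8208
  Σ(formed) = 8208 kJ
ΔH = Σ(broken) − Σ(formed) = 6264 − 8208 = −1944 kJ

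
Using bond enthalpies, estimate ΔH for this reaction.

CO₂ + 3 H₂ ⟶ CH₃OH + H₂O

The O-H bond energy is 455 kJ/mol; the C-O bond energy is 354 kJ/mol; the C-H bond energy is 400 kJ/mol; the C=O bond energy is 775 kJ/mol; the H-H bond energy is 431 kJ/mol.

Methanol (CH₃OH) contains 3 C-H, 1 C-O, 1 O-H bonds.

Bonds broken (reactants):
  C=O: 2 × 775 = 1550
  H-H: 3 × 431 = 1293
  Σ(broken) = 2843 kJ
Bonds formed (products):
  C-H: 3 × 400 = 1200
  C-O: 1 × 354 = 354
  O-H: 3 × 455 = 1365
  Σ(formed) = 2919 kJ
ΔH = Σ(broken) − Σ(formed) = 2843 − 2919 = −76 kJ

ΔH ≈ −76 kJ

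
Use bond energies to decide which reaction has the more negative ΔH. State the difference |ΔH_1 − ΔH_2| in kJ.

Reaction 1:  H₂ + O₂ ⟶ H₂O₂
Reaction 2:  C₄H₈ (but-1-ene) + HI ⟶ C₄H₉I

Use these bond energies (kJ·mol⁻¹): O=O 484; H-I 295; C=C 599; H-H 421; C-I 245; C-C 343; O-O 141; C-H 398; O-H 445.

Reaction 1:
  Bonds broken (reactants):
    H-H: 1 × 421 = 421
    O=O: 1 × 484 = 484
    Σ(broken) = 905 kJ
  Bonds formed (products):
    O-H: 2 × 445 = 890
    O-O: 1 × 141 = 141
    Σ(formed) = 1031 kJ
  ΔH_1 = 905 − 1031 = −126 kJ
Reaction 2:
  Bonds broken (reactants):
    C-C: 2 × 343 = 686
    C-H: 8 × 398 = 3184
    C=C: 1 × 599 = 599
    H-I: 1 × 295 = 295
    Σ(broken) = 4764 kJ
  Bonds formed (products):
    C-C: 3 × 343 = 1029
    C-H: 9 × 398 = 3582
    C-I: 1 × 245 = 245
    Σ(formed) = 4856 kJ
  ΔH_2 = 4764 − 4856 = −92 kJ
ΔH_1 − ΔH_2 = −34 kJ, so reaction 1 has the more negative ΔH; |ΔH_1 − ΔH_2| = 34 kJ.

Reaction 1, by 34 kJ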